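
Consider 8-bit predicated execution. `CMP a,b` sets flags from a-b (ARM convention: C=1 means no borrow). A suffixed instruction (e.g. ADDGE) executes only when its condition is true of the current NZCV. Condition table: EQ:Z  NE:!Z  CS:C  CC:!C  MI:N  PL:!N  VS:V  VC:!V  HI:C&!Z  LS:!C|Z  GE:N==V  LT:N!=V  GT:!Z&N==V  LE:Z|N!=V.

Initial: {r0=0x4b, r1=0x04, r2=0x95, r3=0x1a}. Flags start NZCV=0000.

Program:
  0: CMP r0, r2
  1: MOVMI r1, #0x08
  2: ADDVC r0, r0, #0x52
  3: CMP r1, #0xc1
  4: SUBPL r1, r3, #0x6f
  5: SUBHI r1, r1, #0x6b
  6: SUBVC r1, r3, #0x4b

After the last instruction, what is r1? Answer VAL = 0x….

VAL = 0xcf

0: ✓ CMP  NZCV=1001
1: ✓ MOVMI  r1←0x08
2: · ADDVC
3: ✓ CMP  NZCV=0000
4: ✓ SUBPL  r1←0xab
5: · SUBHI
6: ✓ SUBVC  r1←0xcf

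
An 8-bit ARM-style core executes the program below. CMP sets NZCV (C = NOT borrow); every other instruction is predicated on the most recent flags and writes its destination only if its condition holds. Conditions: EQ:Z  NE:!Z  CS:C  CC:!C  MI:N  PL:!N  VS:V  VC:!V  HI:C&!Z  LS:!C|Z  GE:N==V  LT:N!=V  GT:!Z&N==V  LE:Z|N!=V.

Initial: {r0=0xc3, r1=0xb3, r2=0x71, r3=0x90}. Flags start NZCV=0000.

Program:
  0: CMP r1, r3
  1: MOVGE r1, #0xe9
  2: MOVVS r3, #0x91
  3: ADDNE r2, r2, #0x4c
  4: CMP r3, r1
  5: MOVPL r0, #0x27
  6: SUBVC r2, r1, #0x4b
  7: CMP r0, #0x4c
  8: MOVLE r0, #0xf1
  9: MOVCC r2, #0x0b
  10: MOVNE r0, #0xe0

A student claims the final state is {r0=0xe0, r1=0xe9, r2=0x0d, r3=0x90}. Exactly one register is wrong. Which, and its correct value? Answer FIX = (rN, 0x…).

FIX = (r2, 0x9e)

[0] flags=0010 → (cmp)
[1] flags=0010 GE?T → r1=0xe9
[2] flags=0010 VS?F → skip
[3] flags=0010 NE?T → r2=0xbd
[4] flags=1000 → (cmp)
[5] flags=1000 PL?F → skip
[6] flags=1000 VC?T → r2=0x9e
[7] flags=0011 → (cmp)
[8] flags=0011 LE?T → r0=0xf1
[9] flags=0011 CC?F → skip
[10] flags=0011 NE?T → r0=0xe0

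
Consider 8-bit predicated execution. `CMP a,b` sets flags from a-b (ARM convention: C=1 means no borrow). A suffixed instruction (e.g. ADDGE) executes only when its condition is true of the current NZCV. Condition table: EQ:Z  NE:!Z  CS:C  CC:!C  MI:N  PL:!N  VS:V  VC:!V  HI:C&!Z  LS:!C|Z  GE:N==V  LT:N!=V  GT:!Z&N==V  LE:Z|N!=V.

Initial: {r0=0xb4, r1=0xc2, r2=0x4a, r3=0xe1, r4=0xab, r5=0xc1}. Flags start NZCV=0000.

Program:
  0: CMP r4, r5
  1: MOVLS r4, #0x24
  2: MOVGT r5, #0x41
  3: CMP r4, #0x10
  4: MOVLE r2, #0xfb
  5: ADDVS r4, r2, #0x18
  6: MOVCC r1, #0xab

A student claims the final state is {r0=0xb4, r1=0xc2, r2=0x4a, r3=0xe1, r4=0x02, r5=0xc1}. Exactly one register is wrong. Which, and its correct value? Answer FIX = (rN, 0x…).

0: ✓ CMP  NZCV=1000
1: ✓ MOVLS  r4←0x24
2: · MOVGT
3: ✓ CMP  NZCV=0010
4: · MOVLE
5: · ADDVS
6: · MOVCC

FIX = (r4, 0x24)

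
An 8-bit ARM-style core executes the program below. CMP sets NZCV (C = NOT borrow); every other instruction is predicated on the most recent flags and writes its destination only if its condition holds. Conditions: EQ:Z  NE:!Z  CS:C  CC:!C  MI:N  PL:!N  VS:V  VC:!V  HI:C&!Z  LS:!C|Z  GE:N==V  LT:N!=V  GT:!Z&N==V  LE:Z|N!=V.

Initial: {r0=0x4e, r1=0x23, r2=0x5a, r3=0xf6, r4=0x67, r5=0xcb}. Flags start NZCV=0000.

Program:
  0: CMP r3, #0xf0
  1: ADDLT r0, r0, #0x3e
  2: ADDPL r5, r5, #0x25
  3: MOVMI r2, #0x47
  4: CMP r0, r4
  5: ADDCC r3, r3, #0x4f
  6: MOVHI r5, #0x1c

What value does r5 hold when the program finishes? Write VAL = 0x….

VAL = 0xf0

0: ✓ CMP  NZCV=0010
1: · ADDLT
2: ✓ ADDPL  r5←0xf0
3: · MOVMI
4: ✓ CMP  NZCV=1000
5: ✓ ADDCC  r3←0x45
6: · MOVHI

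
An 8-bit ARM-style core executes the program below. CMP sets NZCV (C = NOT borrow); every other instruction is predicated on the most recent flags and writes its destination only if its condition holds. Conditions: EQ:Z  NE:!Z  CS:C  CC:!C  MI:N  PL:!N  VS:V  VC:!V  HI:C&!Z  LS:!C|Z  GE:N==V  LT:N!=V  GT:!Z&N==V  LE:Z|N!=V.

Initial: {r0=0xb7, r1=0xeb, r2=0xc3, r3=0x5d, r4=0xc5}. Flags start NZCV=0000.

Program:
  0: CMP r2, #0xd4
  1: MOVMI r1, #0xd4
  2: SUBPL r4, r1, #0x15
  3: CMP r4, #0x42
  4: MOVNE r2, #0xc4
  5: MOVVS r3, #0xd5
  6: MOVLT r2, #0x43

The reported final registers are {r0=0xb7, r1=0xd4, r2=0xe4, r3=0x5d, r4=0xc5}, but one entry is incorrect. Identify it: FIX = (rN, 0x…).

FIX = (r2, 0x43)

0: ✓ CMP  NZCV=1000
1: ✓ MOVMI  r1←0xd4
2: · SUBPL
3: ✓ CMP  NZCV=1010
4: ✓ MOVNE  r2←0xc4
5: · MOVVS
6: ✓ MOVLT  r2←0x43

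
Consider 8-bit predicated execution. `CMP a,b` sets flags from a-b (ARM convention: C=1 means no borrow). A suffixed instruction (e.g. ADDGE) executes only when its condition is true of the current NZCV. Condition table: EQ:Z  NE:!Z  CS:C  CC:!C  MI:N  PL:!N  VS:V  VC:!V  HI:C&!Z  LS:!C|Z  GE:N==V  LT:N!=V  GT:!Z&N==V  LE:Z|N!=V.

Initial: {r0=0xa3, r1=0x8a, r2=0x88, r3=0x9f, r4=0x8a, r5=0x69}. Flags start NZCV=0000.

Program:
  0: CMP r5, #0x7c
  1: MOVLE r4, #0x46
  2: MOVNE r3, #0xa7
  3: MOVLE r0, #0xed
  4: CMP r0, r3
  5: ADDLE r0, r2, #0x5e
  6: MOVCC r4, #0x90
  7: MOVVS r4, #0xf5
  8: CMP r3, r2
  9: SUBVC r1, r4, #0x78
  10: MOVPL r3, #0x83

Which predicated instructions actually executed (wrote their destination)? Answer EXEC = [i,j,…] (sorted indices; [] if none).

EXEC = [1,2,3,9,10]

[0] flags=1000 → (cmp)
[1] flags=1000 LE?T → r4=0x46
[2] flags=1000 NE?T → r3=0xa7
[3] flags=1000 LE?T → r0=0xed
[4] flags=0010 → (cmp)
[5] flags=0010 LE?F → skip
[6] flags=0010 CC?F → skip
[7] flags=0010 VS?F → skip
[8] flags=0010 → (cmp)
[9] flags=0010 VC?T → r1=0xce
[10] flags=0010 PL?T → r3=0x83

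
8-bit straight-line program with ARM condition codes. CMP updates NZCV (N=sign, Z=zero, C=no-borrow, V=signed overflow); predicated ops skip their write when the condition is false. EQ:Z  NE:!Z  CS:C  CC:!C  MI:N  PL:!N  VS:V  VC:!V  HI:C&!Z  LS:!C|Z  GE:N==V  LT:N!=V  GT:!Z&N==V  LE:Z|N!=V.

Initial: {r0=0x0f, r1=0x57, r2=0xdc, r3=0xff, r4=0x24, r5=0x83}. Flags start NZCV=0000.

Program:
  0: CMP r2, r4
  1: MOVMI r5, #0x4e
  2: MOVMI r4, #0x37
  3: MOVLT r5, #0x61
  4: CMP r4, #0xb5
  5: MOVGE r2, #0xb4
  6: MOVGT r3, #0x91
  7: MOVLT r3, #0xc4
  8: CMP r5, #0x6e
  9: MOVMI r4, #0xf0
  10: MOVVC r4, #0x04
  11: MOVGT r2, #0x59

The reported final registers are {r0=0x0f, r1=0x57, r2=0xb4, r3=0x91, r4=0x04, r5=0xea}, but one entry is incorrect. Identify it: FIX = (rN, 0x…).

[0] flags=1010 → (cmp)
[1] flags=1010 MI?T → r5=0x4e
[2] flags=1010 MI?T → r4=0x37
[3] flags=1010 LT?T → r5=0x61
[4] flags=1001 → (cmp)
[5] flags=1001 GE?T → r2=0xb4
[6] flags=1001 GT?T → r3=0x91
[7] flags=1001 LT?F → skip
[8] flags=1000 → (cmp)
[9] flags=1000 MI?T → r4=0xf0
[10] flags=1000 VC?T → r4=0x04
[11] flags=1000 GT?F → skip

FIX = (r5, 0x61)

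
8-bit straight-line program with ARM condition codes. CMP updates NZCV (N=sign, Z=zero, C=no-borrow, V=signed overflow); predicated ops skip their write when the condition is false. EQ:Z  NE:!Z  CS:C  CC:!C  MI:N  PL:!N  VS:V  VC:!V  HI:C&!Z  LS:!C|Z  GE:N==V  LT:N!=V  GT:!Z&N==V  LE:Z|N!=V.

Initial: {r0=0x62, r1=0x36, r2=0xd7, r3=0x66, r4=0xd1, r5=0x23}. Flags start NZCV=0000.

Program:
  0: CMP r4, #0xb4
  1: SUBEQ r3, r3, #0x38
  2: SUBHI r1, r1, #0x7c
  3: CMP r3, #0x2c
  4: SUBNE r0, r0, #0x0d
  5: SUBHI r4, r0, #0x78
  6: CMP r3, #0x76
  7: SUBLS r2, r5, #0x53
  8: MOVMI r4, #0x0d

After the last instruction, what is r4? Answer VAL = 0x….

VAL = 0x0d

0: ✓ CMP  NZCV=0010
1: · SUBEQ
2: ✓ SUBHI  r1←0xba
3: ✓ CMP  NZCV=0010
4: ✓ SUBNE  r0←0x55
5: ✓ SUBHI  r4←0xdd
6: ✓ CMP  NZCV=1000
7: ✓ SUBLS  r2←0xd0
8: ✓ MOVMI  r4←0x0d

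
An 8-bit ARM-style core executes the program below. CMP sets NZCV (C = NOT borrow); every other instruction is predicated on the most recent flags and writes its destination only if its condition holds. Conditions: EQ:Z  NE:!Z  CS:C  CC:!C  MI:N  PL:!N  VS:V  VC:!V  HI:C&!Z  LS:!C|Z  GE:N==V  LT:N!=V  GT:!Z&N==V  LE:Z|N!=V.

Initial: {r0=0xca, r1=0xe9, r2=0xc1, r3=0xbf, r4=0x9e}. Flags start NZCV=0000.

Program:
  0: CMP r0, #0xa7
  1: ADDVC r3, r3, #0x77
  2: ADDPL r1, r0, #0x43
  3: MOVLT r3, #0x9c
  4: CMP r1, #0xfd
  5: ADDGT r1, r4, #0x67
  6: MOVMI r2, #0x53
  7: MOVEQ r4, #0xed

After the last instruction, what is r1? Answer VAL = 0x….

0: ✓ CMP  NZCV=0010
1: ✓ ADDVC  r3←0x36
2: ✓ ADDPL  r1←0x0d
3: · MOVLT
4: ✓ CMP  NZCV=0000
5: ✓ ADDGT  r1←0x05
6: · MOVMI
7: · MOVEQ

VAL = 0x05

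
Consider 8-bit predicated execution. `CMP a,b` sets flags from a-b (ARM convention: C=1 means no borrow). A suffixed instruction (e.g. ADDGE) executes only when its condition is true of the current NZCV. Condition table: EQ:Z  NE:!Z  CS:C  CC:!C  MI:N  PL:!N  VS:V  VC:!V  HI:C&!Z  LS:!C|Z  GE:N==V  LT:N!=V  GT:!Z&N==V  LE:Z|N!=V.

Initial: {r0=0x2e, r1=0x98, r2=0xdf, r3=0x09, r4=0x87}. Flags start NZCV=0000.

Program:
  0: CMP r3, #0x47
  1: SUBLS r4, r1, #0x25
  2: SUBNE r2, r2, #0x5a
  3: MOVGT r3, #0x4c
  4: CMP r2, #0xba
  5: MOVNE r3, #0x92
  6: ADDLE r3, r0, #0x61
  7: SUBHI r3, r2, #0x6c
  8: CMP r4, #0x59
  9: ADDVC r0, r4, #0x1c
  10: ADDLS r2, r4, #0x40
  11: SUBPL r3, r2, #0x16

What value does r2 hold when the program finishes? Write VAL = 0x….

0: ✓ CMP  NZCV=1000
1: ✓ SUBLS  r4←0x73
2: ✓ SUBNE  r2←0x85
3: · MOVGT
4: ✓ CMP  NZCV=1000
5: ✓ MOVNE  r3←0x92
6: ✓ ADDLE  r3←0x8f
7: · SUBHI
8: ✓ CMP  NZCV=0010
9: ✓ ADDVC  r0←0x8f
10: · ADDLS
11: ✓ SUBPL  r3←0x6f

VAL = 0x85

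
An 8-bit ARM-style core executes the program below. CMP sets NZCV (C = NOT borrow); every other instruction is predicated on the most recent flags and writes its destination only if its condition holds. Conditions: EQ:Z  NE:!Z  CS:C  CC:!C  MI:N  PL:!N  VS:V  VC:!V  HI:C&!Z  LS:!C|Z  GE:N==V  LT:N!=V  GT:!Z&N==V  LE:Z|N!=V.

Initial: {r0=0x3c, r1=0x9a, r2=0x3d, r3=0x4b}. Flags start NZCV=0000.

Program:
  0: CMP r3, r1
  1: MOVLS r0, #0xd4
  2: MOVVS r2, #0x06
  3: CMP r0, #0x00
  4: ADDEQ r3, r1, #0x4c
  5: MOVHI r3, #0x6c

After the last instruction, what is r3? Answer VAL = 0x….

0: ✓ CMP  NZCV=1001
1: ✓ MOVLS  r0←0xd4
2: ✓ MOVVS  r2←0x06
3: ✓ CMP  NZCV=1010
4: · ADDEQ
5: ✓ MOVHI  r3←0x6c

VAL = 0x6c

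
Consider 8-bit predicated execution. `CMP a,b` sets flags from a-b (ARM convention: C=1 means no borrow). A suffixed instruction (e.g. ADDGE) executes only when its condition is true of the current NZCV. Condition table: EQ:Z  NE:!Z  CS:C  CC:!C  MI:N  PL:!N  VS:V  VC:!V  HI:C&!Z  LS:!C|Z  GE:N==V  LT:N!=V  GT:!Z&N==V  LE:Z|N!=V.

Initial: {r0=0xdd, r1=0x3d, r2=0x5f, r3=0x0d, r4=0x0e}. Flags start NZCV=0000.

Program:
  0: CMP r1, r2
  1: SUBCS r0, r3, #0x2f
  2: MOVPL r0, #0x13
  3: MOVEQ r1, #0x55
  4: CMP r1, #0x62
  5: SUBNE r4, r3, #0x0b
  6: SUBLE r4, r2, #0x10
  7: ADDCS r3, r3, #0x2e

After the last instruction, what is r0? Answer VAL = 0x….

VAL = 0xdd

[0] flags=1000 → (cmp)
[1] flags=1000 CS?F → skip
[2] flags=1000 PL?F → skip
[3] flags=1000 EQ?F → skip
[4] flags=1000 → (cmp)
[5] flags=1000 NE?T → r4=0x02
[6] flags=1000 LE?T → r4=0x4f
[7] flags=1000 CS?F → skip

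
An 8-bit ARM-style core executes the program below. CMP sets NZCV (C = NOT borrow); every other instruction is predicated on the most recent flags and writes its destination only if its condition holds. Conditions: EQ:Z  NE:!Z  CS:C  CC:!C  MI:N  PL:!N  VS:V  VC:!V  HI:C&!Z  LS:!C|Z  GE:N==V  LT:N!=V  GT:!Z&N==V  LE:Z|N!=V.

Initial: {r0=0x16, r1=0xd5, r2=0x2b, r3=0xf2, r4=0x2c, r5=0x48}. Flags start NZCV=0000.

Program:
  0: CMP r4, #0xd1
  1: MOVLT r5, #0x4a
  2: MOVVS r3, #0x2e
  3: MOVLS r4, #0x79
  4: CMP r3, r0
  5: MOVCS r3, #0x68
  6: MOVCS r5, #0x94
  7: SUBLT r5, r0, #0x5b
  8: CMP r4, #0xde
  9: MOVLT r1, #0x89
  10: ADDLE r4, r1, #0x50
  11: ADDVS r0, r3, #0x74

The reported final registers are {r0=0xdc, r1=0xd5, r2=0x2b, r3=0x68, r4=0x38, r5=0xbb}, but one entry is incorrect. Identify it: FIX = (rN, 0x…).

FIX = (r4, 0x79)

[0] flags=0000 → (cmp)
[1] flags=0000 LT?F → skip
[2] flags=0000 VS?F → skip
[3] flags=0000 LS?T → r4=0x79
[4] flags=1010 → (cmp)
[5] flags=1010 CS?T → r3=0x68
[6] flags=1010 CS?T → r5=0x94
[7] flags=1010 LT?T → r5=0xbb
[8] flags=1001 → (cmp)
[9] flags=1001 LT?F → skip
[10] flags=1001 LE?F → skip
[11] flags=1001 VS?T → r0=0xdc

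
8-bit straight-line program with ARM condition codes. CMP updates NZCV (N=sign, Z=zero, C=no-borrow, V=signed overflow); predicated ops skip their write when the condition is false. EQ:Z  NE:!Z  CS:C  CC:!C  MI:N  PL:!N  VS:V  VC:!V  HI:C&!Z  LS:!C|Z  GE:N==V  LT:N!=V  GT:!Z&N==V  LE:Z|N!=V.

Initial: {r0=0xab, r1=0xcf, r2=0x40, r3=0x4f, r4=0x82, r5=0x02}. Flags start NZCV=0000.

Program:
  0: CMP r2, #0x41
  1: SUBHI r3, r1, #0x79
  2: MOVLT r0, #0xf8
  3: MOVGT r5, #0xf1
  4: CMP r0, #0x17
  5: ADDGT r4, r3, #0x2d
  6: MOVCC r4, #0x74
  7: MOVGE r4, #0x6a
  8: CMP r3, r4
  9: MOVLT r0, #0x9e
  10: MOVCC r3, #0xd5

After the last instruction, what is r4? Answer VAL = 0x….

VAL = 0x82

[0] flags=1000 → (cmp)
[1] flags=1000 HI?F → skip
[2] flags=1000 LT?T → r0=0xf8
[3] flags=1000 GT?F → skip
[4] flags=1010 → (cmp)
[5] flags=1010 GT?F → skip
[6] flags=1010 CC?F → skip
[7] flags=1010 GE?F → skip
[8] flags=1001 → (cmp)
[9] flags=1001 LT?F → skip
[10] flags=1001 CC?T → r3=0xd5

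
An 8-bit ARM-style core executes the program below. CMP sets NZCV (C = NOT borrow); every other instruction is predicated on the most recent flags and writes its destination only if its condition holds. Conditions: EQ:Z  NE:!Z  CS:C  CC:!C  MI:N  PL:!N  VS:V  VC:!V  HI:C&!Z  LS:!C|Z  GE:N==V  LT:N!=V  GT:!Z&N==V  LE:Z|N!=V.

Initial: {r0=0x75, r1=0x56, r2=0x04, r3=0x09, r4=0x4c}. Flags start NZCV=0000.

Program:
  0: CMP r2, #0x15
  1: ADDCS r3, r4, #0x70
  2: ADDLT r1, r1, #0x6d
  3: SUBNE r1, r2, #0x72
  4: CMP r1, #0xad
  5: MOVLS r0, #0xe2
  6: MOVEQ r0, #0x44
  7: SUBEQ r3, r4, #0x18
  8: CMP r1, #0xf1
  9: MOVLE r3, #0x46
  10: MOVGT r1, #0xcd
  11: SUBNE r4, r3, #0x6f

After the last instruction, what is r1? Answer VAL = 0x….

[0] flags=1000 → (cmp)
[1] flags=1000 CS?F → skip
[2] flags=1000 LT?T → r1=0xc3
[3] flags=1000 NE?T → r1=0x92
[4] flags=1000 → (cmp)
[5] flags=1000 LS?T → r0=0xe2
[6] flags=1000 EQ?F → skip
[7] flags=1000 EQ?F → skip
[8] flags=1000 → (cmp)
[9] flags=1000 LE?T → r3=0x46
[10] flags=1000 GT?F → skip
[11] flags=1000 NE?T → r4=0xd7

VAL = 0x92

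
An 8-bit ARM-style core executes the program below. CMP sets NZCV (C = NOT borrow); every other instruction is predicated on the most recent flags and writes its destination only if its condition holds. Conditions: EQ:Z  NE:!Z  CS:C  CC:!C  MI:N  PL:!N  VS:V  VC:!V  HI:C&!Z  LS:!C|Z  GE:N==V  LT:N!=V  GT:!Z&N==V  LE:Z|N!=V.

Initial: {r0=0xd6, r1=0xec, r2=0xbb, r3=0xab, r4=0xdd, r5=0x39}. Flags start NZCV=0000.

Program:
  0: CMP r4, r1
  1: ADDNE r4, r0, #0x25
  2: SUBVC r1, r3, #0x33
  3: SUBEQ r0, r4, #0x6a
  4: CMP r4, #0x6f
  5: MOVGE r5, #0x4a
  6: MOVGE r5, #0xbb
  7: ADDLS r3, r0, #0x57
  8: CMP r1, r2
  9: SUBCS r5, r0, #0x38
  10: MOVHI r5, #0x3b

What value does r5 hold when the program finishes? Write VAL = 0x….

VAL = 0x39

0: ✓ CMP  NZCV=1000
1: ✓ ADDNE  r4←0xfb
2: ✓ SUBVC  r1←0x78
3: · SUBEQ
4: ✓ CMP  NZCV=1010
5: · MOVGE
6: · MOVGE
7: · ADDLS
8: ✓ CMP  NZCV=1001
9: · SUBCS
10: · MOVHI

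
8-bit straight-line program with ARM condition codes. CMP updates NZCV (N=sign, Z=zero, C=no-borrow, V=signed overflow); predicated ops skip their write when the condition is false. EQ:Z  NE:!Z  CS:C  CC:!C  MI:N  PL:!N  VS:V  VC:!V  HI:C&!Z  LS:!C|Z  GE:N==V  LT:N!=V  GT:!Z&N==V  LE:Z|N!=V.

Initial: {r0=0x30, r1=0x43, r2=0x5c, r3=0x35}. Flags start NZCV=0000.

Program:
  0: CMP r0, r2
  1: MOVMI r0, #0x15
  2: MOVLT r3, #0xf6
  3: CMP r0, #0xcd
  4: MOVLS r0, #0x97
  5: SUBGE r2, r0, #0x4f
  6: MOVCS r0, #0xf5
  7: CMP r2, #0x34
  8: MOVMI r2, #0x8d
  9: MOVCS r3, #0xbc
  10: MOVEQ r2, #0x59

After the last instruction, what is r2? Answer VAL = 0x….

VAL = 0x48

[0] flags=1000 → (cmp)
[1] flags=1000 MI?T → r0=0x15
[2] flags=1000 LT?T → r3=0xf6
[3] flags=0000 → (cmp)
[4] flags=0000 LS?T → r0=0x97
[5] flags=0000 GE?T → r2=0x48
[6] flags=0000 CS?F → skip
[7] flags=0010 → (cmp)
[8] flags=0010 MI?F → skip
[9] flags=0010 CS?T → r3=0xbc
[10] flags=0010 EQ?F → skip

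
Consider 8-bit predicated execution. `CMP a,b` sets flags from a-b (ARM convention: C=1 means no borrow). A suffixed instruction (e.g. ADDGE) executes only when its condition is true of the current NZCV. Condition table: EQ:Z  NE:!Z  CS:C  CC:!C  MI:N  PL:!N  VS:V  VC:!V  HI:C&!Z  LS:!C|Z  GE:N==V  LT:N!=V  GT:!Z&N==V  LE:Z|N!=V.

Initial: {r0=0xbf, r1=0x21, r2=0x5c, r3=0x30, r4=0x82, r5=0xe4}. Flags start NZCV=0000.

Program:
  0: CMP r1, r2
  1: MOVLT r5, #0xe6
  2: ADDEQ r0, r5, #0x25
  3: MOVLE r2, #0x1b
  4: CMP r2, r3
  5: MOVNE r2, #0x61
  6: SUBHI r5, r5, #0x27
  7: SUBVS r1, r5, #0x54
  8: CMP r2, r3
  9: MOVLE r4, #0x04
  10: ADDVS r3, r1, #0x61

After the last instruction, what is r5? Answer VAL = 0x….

0: ✓ CMP  NZCV=1000
1: ✓ MOVLT  r5←0xe6
2: · ADDEQ
3: ✓ MOVLE  r2←0x1b
4: ✓ CMP  NZCV=1000
5: ✓ MOVNE  r2←0x61
6: · SUBHI
7: · SUBVS
8: ✓ CMP  NZCV=0010
9: · MOVLE
10: · ADDVS

VAL = 0xe6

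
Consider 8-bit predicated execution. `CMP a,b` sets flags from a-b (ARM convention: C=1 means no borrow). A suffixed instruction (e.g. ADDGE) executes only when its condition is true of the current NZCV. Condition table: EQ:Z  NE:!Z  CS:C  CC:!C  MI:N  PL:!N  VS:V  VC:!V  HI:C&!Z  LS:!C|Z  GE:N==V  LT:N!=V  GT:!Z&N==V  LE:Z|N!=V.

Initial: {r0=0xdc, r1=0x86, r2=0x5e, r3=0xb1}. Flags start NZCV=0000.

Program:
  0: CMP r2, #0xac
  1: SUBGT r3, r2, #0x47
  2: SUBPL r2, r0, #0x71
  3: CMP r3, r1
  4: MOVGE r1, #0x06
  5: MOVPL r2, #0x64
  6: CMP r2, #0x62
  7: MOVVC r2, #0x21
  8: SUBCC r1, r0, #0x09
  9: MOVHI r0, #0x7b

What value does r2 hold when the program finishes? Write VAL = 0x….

[0] flags=1001 → (cmp)
[1] flags=1001 GT?T → r3=0x17
[2] flags=1001 PL?F → skip
[3] flags=1001 → (cmp)
[4] flags=1001 GE?T → r1=0x06
[5] flags=1001 PL?F → skip
[6] flags=1000 → (cmp)
[7] flags=1000 VC?T → r2=0x21
[8] flags=1000 CC?T → r1=0xd3
[9] flags=1000 HI?F → skip

VAL = 0x21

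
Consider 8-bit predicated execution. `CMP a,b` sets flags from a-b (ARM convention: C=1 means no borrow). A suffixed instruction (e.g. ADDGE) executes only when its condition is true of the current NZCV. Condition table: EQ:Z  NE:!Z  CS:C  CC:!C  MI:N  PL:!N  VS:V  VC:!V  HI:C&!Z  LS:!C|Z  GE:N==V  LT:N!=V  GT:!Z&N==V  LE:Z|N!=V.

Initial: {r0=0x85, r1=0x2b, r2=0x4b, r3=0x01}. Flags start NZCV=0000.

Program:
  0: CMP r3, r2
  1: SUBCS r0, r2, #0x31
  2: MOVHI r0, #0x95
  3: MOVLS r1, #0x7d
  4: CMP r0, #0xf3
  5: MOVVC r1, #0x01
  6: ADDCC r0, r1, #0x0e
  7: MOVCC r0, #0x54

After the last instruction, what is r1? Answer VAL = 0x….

[0] flags=1000 → (cmp)
[1] flags=1000 CS?F → skip
[2] flags=1000 HI?F → skip
[3] flags=1000 LS?T → r1=0x7d
[4] flags=1000 → (cmp)
[5] flags=1000 VC?T → r1=0x01
[6] flags=1000 CC?T → r0=0x0f
[7] flags=1000 CC?T → r0=0x54

VAL = 0x01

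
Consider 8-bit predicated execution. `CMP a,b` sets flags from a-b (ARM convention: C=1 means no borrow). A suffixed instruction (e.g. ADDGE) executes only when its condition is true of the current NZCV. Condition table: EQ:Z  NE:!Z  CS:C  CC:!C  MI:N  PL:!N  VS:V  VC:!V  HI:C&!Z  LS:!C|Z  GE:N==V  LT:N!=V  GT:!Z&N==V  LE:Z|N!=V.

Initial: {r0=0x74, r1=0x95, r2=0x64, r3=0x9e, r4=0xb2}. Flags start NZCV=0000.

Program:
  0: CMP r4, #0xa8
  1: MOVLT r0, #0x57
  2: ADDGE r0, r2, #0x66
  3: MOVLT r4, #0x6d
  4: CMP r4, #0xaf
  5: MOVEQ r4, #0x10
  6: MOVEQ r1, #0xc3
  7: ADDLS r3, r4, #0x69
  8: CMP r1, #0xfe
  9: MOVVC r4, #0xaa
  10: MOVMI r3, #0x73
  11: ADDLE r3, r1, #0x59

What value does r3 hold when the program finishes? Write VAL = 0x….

VAL = 0xee

[0] flags=0010 → (cmp)
[1] flags=0010 LT?F → skip
[2] flags=0010 GE?T → r0=0xca
[3] flags=0010 LT?F → skip
[4] flags=0010 → (cmp)
[5] flags=0010 EQ?F → skip
[6] flags=0010 EQ?F → skip
[7] flags=0010 LS?F → skip
[8] flags=1000 → (cmp)
[9] flags=1000 VC?T → r4=0xaa
[10] flags=1000 MI?T → r3=0x73
[11] flags=1000 LE?T → r3=0xee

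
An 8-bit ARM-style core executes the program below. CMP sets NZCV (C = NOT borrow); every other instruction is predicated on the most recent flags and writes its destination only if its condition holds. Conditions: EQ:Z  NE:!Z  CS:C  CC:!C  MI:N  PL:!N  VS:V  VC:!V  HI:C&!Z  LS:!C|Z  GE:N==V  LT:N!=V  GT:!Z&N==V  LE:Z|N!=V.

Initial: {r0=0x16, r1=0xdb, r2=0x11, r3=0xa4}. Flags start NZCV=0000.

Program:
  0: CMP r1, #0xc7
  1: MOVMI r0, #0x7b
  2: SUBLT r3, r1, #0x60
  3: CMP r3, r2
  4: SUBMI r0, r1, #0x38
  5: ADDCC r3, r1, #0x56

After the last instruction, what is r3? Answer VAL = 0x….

VAL = 0xa4

0: ✓ CMP  NZCV=0010
1: · MOVMI
2: · SUBLT
3: ✓ CMP  NZCV=1010
4: ✓ SUBMI  r0←0xa3
5: · ADDCC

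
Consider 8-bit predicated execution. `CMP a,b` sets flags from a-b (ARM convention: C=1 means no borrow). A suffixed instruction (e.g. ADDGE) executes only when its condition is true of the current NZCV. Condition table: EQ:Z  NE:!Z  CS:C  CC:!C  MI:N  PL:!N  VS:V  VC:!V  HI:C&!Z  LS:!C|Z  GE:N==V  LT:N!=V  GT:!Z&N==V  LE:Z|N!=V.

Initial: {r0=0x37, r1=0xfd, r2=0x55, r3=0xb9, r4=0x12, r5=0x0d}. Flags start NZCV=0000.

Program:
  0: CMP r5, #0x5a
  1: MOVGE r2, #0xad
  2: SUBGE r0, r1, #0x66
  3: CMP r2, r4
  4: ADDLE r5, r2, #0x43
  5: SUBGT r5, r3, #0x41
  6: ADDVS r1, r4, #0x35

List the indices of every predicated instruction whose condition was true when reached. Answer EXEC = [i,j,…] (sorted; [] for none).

EXEC = [5]

0: ✓ CMP  NZCV=1000
1: · MOVGE
2: · SUBGE
3: ✓ CMP  NZCV=0010
4: · ADDLE
5: ✓ SUBGT  r5←0x78
6: · ADDVS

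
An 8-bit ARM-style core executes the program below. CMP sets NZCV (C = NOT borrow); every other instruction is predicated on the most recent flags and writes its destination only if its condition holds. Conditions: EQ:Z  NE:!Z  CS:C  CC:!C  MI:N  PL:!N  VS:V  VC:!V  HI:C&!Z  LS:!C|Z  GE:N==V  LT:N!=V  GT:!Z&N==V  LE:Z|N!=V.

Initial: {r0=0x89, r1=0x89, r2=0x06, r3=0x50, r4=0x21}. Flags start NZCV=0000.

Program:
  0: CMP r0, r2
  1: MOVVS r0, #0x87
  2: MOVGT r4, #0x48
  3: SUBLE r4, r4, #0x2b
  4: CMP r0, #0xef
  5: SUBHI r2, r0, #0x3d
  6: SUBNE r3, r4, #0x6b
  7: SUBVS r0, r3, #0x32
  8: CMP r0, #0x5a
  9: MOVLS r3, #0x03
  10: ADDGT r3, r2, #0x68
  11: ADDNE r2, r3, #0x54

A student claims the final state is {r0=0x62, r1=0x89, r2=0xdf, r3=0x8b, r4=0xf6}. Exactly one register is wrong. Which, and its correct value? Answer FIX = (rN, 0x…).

[0] flags=1010 → (cmp)
[1] flags=1010 VS?F → skip
[2] flags=1010 GT?F → skip
[3] flags=1010 LE?T → r4=0xf6
[4] flags=1000 → (cmp)
[5] flags=1000 HI?F → skip
[6] flags=1000 NE?T → r3=0x8b
[7] flags=1000 VS?F → skip
[8] flags=0011 → (cmp)
[9] flags=0011 LS?F → skip
[10] flags=0011 GT?F → skip
[11] flags=0011 NE?T → r2=0xdf

FIX = (r0, 0x89)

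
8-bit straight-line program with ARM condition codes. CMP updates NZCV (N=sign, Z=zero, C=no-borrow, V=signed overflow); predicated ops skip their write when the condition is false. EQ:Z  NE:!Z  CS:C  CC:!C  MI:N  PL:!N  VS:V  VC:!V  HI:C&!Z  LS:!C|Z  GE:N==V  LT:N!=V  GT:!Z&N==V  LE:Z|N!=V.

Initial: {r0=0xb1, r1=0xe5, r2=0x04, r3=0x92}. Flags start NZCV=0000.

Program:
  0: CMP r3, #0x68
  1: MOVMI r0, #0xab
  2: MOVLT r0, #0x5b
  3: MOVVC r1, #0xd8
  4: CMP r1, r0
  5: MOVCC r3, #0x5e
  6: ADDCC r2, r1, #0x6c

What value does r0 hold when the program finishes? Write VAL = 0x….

VAL = 0x5b

0: ✓ CMP  NZCV=0011
1: · MOVMI
2: ✓ MOVLT  r0←0x5b
3: · MOVVC
4: ✓ CMP  NZCV=1010
5: · MOVCC
6: · ADDCC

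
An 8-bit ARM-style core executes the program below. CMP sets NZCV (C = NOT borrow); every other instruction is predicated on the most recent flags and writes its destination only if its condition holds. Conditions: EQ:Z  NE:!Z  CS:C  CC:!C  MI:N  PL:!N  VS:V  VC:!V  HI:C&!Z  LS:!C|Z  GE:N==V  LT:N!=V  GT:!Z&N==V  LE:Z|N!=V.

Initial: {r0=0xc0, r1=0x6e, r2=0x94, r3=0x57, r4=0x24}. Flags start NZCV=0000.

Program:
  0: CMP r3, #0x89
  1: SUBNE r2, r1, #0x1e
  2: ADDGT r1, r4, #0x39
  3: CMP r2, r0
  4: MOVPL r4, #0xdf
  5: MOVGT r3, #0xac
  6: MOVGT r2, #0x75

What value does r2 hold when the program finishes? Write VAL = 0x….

0: ✓ CMP  NZCV=1001
1: ✓ SUBNE  r2←0x50
2: ✓ ADDGT  r1←0x5d
3: ✓ CMP  NZCV=1001
4: · MOVPL
5: ✓ MOVGT  r3←0xac
6: ✓ MOVGT  r2←0x75

VAL = 0x75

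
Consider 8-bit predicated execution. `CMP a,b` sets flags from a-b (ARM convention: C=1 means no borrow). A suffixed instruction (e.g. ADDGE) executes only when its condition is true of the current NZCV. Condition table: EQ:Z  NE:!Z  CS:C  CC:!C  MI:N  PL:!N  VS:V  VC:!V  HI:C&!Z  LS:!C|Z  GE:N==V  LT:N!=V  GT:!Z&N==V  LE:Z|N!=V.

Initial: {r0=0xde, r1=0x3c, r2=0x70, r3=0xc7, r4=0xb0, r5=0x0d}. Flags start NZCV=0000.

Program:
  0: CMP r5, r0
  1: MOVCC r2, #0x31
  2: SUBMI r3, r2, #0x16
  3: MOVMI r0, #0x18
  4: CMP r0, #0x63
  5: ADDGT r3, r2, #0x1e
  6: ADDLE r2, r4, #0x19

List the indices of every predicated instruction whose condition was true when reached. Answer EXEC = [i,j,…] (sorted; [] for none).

EXEC = [1,6]

0: ✓ CMP  NZCV=0000
1: ✓ MOVCC  r2←0x31
2: · SUBMI
3: · MOVMI
4: ✓ CMP  NZCV=0011
5: · ADDGT
6: ✓ ADDLE  r2←0xc9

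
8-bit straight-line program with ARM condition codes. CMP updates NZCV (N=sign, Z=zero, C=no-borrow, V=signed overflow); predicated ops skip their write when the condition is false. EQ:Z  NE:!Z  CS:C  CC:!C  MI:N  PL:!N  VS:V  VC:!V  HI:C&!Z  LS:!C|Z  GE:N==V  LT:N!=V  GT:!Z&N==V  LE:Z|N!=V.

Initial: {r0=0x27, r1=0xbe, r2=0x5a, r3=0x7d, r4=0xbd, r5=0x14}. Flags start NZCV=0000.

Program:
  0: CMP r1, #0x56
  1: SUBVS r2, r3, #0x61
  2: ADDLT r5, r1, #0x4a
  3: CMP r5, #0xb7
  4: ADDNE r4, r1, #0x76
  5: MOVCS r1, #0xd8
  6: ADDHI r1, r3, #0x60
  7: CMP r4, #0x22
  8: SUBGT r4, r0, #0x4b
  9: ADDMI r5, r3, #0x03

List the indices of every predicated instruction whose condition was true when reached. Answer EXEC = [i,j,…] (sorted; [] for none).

0: ✓ CMP  NZCV=0011
1: ✓ SUBVS  r2←0x1c
2: ✓ ADDLT  r5←0x08
3: ✓ CMP  NZCV=0000
4: ✓ ADDNE  r4←0x34
5: · MOVCS
6: · ADDHI
7: ✓ CMP  NZCV=0010
8: ✓ SUBGT  r4←0xdc
9: · ADDMI

EXEC = [1,2,4,8]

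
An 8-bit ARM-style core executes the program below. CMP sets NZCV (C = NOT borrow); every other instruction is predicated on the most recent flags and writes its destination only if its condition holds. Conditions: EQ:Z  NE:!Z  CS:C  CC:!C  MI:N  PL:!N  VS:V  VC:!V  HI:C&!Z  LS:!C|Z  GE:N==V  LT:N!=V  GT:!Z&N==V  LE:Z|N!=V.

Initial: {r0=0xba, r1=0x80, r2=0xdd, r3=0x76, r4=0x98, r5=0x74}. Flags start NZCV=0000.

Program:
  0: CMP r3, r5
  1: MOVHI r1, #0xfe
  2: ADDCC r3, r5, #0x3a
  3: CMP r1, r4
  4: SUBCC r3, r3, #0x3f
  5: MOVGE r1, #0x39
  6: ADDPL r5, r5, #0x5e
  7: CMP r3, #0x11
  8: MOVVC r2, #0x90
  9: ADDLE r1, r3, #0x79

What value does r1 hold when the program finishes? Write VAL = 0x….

VAL = 0x39

[0] flags=0010 → (cmp)
[1] flags=0010 HI?T → r1=0xfe
[2] flags=0010 CC?F → skip
[3] flags=0010 → (cmp)
[4] flags=0010 CC?F → skip
[5] flags=0010 GE?T → r1=0x39
[6] flags=0010 PL?T → r5=0xd2
[7] flags=0010 → (cmp)
[8] flags=0010 VC?T → r2=0x90
[9] flags=0010 LE?F → skip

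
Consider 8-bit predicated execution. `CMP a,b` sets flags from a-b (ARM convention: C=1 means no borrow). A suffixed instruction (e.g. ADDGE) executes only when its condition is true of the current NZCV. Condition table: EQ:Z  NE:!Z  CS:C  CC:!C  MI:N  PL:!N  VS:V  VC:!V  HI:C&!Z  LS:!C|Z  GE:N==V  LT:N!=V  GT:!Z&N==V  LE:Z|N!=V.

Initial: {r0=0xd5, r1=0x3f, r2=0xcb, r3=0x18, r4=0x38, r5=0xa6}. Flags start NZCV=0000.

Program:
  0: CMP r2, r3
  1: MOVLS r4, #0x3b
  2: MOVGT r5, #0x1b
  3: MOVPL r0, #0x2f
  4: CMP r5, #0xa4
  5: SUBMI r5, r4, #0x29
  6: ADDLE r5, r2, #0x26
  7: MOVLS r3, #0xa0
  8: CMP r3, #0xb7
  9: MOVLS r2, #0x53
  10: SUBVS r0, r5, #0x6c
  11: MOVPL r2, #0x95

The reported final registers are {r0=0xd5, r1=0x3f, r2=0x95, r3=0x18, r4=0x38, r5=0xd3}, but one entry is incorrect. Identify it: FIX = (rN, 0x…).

FIX = (r5, 0xa6)

[0] flags=1010 → (cmp)
[1] flags=1010 LS?F → skip
[2] flags=1010 GT?F → skip
[3] flags=1010 PL?F → skip
[4] flags=0010 → (cmp)
[5] flags=0010 MI?F → skip
[6] flags=0010 LE?F → skip
[7] flags=0010 LS?F → skip
[8] flags=0000 → (cmp)
[9] flags=0000 LS?T → r2=0x53
[10] flags=0000 VS?F → skip
[11] flags=0000 PL?T → r2=0x95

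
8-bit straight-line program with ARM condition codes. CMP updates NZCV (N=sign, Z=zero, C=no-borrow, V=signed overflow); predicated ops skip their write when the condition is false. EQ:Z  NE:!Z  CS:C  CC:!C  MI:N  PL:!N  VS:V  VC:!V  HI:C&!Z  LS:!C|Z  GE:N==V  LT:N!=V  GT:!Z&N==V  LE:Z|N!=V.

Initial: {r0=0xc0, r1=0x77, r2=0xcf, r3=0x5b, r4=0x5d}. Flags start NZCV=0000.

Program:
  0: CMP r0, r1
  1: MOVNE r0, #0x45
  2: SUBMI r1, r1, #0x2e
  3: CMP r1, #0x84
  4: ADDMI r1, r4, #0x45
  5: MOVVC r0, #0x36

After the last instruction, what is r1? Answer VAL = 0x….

VAL = 0xa2

0: ✓ CMP  NZCV=0011
1: ✓ MOVNE  r0←0x45
2: · SUBMI
3: ✓ CMP  NZCV=1001
4: ✓ ADDMI  r1←0xa2
5: · MOVVC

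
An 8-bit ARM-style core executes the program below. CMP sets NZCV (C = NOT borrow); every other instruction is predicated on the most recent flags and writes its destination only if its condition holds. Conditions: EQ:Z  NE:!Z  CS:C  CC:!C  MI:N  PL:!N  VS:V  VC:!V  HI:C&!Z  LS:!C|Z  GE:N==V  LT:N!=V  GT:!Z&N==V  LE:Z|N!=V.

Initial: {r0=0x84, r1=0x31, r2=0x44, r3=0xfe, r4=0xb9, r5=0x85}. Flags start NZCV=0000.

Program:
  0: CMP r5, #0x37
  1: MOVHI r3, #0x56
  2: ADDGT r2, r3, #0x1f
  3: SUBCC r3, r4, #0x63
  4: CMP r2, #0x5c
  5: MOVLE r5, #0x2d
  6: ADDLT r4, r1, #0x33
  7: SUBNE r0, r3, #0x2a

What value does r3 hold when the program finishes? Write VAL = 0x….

0: ✓ CMP  NZCV=0011
1: ✓ MOVHI  r3←0x56
2: · ADDGT
3: · SUBCC
4: ✓ CMP  NZCV=1000
5: ✓ MOVLE  r5←0x2d
6: ✓ ADDLT  r4←0x64
7: ✓ SUBNE  r0←0x2c

VAL = 0x56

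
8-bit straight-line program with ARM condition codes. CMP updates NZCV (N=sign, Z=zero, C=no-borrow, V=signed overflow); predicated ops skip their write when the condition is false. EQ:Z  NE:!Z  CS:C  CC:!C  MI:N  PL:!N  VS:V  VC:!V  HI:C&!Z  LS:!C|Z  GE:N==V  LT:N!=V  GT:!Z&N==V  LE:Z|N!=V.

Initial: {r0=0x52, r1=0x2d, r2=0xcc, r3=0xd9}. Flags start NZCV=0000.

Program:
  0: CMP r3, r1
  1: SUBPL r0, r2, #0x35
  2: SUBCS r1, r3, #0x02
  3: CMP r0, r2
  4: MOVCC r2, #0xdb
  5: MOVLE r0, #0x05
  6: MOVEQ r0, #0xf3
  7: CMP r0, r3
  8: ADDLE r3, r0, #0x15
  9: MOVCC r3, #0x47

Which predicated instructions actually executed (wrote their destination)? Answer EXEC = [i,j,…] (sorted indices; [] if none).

[0] flags=1010 → (cmp)
[1] flags=1010 PL?F → skip
[2] flags=1010 CS?T → r1=0xd7
[3] flags=1001 → (cmp)
[4] flags=1001 CC?T → r2=0xdb
[5] flags=1001 LE?F → skip
[6] flags=1001 EQ?F → skip
[7] flags=0000 → (cmp)
[8] flags=0000 LE?F → skip
[9] flags=0000 CC?T → r3=0x47

EXEC = [2,4,9]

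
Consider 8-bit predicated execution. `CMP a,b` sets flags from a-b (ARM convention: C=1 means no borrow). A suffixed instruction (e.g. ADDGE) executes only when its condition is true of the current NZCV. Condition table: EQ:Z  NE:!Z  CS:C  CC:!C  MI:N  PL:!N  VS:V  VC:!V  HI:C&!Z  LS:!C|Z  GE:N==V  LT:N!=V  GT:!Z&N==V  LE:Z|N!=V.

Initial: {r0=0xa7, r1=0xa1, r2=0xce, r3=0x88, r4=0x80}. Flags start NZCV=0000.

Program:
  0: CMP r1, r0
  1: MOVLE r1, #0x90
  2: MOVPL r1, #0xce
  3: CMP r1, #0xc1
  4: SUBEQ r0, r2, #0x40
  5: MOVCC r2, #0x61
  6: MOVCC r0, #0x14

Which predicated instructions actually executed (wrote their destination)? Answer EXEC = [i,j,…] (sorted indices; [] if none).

[0] flags=1000 → (cmp)
[1] flags=1000 LE?T → r1=0x90
[2] flags=1000 PL?F → skip
[3] flags=1000 → (cmp)
[4] flags=1000 EQ?F → skip
[5] flags=1000 CC?T → r2=0x61
[6] flags=1000 CC?T → r0=0x14

EXEC = [1,5,6]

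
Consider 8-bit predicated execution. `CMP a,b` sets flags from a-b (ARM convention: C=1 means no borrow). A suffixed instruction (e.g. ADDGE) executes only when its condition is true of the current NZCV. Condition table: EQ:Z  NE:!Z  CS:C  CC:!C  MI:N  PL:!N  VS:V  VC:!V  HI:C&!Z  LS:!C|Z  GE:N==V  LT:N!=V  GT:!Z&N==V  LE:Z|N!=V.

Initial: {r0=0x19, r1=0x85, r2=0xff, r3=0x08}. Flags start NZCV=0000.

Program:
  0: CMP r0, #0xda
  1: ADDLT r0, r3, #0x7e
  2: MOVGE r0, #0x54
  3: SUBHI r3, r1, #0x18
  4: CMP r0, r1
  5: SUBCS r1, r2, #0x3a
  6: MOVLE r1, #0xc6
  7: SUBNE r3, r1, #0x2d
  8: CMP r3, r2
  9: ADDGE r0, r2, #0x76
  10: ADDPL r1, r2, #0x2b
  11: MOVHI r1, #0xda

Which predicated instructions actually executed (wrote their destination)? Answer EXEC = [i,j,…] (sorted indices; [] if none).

0: ✓ CMP  NZCV=0000
1: · ADDLT
2: ✓ MOVGE  r0←0x54
3: · SUBHI
4: ✓ CMP  NZCV=1001
5: · SUBCS
6: · MOVLE
7: ✓ SUBNE  r3←0x58
8: ✓ CMP  NZCV=0000
9: ✓ ADDGE  r0←0x75
10: ✓ ADDPL  r1←0x2a
11: · MOVHI

EXEC = [2,7,9,10]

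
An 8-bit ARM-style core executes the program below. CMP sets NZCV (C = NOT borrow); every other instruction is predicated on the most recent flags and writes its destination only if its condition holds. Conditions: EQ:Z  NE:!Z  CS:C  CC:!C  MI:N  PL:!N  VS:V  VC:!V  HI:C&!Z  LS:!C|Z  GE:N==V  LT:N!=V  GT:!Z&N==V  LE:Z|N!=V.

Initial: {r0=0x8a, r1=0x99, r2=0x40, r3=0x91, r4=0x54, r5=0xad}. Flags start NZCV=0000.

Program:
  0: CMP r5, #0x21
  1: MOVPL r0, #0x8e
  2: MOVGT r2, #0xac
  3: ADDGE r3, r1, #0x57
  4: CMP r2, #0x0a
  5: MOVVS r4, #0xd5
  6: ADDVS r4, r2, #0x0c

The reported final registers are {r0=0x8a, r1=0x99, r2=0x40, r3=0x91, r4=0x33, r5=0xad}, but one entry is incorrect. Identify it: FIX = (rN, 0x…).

0: ✓ CMP  NZCV=1010
1: · MOVPL
2: · MOVGT
3: · ADDGE
4: ✓ CMP  NZCV=0010
5: · MOVVS
6: · ADDVS

FIX = (r4, 0x54)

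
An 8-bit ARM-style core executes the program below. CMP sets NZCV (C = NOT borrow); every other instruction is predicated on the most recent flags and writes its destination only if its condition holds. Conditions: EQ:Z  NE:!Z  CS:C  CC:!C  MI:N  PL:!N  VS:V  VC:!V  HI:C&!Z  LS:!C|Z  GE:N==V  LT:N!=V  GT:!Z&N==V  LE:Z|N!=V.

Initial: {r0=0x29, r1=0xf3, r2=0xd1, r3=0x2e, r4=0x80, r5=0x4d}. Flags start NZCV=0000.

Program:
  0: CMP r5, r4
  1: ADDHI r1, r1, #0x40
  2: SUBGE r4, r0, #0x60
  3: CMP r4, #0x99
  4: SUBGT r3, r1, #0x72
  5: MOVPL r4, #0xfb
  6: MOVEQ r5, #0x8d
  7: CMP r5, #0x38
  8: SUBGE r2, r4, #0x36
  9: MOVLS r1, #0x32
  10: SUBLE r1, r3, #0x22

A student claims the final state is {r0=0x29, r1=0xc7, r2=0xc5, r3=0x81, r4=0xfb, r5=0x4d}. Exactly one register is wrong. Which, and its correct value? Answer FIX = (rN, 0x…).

FIX = (r1, 0xf3)

0: ✓ CMP  NZCV=1001
1: · ADDHI
2: ✓ SUBGE  r4←0xc9
3: ✓ CMP  NZCV=0010
4: ✓ SUBGT  r3←0x81
5: ✓ MOVPL  r4←0xfb
6: · MOVEQ
7: ✓ CMP  NZCV=0010
8: ✓ SUBGE  r2←0xc5
9: · MOVLS
10: · SUBLE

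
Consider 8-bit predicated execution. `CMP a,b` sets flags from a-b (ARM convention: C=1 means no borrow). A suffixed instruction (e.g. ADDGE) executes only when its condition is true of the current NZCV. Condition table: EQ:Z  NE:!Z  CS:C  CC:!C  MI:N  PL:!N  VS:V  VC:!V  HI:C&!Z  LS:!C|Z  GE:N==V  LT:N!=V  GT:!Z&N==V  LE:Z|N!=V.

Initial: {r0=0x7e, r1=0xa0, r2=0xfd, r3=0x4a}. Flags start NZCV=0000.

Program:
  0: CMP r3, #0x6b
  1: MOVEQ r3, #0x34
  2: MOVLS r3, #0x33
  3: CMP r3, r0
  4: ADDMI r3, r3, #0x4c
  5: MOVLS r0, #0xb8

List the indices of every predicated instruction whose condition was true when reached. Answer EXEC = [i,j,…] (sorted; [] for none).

[0] flags=1000 → (cmp)
[1] flags=1000 EQ?F → skip
[2] flags=1000 LS?T → r3=0x33
[3] flags=1000 → (cmp)
[4] flags=1000 MI?T → r3=0x7f
[5] flags=1000 LS?T → r0=0xb8

EXEC = [2,4,5]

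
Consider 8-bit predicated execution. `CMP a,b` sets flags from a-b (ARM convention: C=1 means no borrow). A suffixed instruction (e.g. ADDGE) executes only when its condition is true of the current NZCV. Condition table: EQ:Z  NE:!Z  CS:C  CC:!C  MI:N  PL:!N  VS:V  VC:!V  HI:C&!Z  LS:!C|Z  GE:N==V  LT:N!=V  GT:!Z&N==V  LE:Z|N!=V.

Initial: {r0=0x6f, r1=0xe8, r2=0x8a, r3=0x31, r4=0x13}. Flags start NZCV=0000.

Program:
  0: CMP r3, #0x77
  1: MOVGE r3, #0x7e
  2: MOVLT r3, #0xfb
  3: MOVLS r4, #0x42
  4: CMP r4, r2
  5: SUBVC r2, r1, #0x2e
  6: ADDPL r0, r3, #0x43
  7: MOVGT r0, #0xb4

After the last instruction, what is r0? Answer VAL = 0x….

[0] flags=1000 → (cmp)
[1] flags=1000 GE?F → skip
[2] flags=1000 LT?T → r3=0xfb
[3] flags=1000 LS?T → r4=0x42
[4] flags=1001 → (cmp)
[5] flags=1001 VC?F → skip
[6] flags=1001 PL?F → skip
[7] flags=1001 GT?T → r0=0xb4

VAL = 0xb4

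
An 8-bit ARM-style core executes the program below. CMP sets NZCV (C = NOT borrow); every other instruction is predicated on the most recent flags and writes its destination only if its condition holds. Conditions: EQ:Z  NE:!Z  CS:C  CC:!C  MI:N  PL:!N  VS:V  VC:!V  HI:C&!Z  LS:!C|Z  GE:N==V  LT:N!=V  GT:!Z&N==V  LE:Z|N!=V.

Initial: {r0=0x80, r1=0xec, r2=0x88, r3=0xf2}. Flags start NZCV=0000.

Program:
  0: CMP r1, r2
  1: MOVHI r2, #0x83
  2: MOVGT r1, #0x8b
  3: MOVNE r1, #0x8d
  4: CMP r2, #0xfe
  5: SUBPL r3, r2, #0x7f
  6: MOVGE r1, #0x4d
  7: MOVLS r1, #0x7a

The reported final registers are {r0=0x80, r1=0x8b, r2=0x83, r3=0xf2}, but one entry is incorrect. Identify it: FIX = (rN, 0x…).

FIX = (r1, 0x7a)

0: ✓ CMP  NZCV=0010
1: ✓ MOVHI  r2←0x83
2: ✓ MOVGT  r1←0x8b
3: ✓ MOVNE  r1←0x8d
4: ✓ CMP  NZCV=1000
5: · SUBPL
6: · MOVGE
7: ✓ MOVLS  r1←0x7a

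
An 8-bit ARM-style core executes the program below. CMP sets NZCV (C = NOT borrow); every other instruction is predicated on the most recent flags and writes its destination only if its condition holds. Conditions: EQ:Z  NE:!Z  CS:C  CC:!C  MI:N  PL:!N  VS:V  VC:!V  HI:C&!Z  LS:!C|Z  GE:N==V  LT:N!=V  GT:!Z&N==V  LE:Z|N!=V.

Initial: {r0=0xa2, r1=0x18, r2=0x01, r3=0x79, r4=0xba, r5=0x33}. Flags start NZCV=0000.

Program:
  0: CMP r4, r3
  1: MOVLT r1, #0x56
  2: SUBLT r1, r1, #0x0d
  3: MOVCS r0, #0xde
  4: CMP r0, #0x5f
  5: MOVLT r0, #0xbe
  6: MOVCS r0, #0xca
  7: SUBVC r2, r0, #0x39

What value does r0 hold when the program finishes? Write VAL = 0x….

[0] flags=0011 → (cmp)
[1] flags=0011 LT?T → r1=0x56
[2] flags=0011 LT?T → r1=0x49
[3] flags=0011 CS?T → r0=0xde
[4] flags=0011 → (cmp)
[5] flags=0011 LT?T → r0=0xbe
[6] flags=0011 CS?T → r0=0xca
[7] flags=0011 VC?F → skip

VAL = 0xca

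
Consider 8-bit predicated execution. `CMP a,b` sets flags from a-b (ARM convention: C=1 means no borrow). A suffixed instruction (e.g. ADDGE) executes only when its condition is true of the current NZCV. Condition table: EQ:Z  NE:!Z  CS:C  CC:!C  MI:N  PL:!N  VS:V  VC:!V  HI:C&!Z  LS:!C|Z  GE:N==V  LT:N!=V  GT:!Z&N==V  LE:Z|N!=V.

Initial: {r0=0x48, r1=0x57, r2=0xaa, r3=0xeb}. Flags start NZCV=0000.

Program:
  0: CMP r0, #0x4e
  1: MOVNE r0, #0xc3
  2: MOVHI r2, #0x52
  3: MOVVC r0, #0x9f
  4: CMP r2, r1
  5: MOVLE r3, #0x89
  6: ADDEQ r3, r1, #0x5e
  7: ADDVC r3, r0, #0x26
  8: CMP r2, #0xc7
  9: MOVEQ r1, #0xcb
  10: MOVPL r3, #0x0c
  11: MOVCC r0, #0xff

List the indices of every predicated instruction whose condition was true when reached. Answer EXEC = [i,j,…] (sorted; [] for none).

EXEC = [1,3,5,11]

[0] flags=1000 → (cmp)
[1] flags=1000 NE?T → r0=0xc3
[2] flags=1000 HI?F → skip
[3] flags=1000 VC?T → r0=0x9f
[4] flags=0011 → (cmp)
[5] flags=0011 LE?T → r3=0x89
[6] flags=0011 EQ?F → skip
[7] flags=0011 VC?F → skip
[8] flags=1000 → (cmp)
[9] flags=1000 EQ?F → skip
[10] flags=1000 PL?F → skip
[11] flags=1000 CC?T → r0=0xff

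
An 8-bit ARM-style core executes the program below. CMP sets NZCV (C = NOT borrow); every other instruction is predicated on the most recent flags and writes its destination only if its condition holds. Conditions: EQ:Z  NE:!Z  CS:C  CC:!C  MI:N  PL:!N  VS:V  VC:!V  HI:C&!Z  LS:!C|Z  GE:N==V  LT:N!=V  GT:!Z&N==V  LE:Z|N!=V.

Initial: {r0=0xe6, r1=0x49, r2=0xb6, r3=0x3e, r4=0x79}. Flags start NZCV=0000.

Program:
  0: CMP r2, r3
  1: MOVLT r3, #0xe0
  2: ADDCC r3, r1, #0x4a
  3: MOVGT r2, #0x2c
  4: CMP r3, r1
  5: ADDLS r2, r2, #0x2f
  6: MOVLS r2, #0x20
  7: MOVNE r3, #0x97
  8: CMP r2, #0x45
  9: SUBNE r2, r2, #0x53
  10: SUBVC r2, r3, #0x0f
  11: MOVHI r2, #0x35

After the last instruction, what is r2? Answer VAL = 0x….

0: ✓ CMP  NZCV=0011
1: ✓ MOVLT  r3←0xe0
2: · ADDCC
3: · MOVGT
4: ✓ CMP  NZCV=1010
5: · ADDLS
6: · MOVLS
7: ✓ MOVNE  r3←0x97
8: ✓ CMP  NZCV=0011
9: ✓ SUBNE  r2←0x63
10: · SUBVC
11: ✓ MOVHI  r2←0x35

VAL = 0x35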